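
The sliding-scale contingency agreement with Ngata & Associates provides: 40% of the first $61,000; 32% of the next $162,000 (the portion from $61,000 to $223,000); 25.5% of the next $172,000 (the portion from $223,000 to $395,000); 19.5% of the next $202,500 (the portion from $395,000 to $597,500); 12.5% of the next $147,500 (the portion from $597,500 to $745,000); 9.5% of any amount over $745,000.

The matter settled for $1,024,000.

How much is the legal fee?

$204,530.00

First $61,000 at 40% = $24,400.00
Next $162,000 at 32% = $51,840.00
Next $172,000 at 25.5% = $43,860.00
Next $202,500 at 19.5% = $39,487.50
Next $147,500 at 12.5% = $18,437.50
Remaining $279,000 at 9.5% = $26,505.00
Fee: $24,400.00 + $51,840.00 + $43,860.00 + $39,487.50 + $18,437.50 + $26,505.00 = $204,530.00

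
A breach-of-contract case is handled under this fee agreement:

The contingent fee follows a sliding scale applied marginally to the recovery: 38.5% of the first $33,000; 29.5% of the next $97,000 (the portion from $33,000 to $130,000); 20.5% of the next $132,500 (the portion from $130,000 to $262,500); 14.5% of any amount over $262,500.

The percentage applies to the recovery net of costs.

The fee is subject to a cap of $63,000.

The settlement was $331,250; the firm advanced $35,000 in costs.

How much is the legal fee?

Fee base (net of costs): $331,250 − $35,000 = $296,250
First $33,000 at 38.5% = $12,705.00
Next $97,000 at 29.5% = $28,615.00
Next $132,500 at 20.5% = $27,162.50
Remaining $33,750 at 14.5% = $4,893.75
Fee: $12,705.00 + $28,615.00 + $27,162.50 + $4,893.75 = $73,376.25
$73,376.25 exceeds the $63,000 cap, so the fee is capped at $63,000.00.

$63,000.00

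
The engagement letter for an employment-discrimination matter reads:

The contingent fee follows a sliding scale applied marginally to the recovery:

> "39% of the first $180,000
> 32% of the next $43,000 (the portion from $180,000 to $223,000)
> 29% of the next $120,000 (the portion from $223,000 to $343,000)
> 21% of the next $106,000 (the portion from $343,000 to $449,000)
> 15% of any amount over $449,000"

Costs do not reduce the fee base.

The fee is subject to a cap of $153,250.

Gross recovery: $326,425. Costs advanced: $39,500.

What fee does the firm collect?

$113,953.25

Fee base is the gross recovery, $326,425; costs are reimbursed separately.
First $180,000 at 39% = $70,200.00
Next $43,000 at 32% = $13,760.00
Remaining $103,425 at 29% = $29,993.25
Fee: $70,200.00 + $13,760.00 + $29,993.25 = $113,953.25
$113,953.25 is under the $153,250 cap.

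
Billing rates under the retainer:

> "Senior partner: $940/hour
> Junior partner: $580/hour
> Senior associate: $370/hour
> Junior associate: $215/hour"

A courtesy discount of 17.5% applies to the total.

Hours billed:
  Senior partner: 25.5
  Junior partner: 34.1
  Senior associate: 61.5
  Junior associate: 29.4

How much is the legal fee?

Senior partner: 25.5 × $940 = $23,970.00
Junior partner: 34.1 × $580 = $19,778.00
Senior associate: 61.5 × $370 = $22,755.00
Junior associate: 29.4 × $215 = $6,321.00
Subtotal: $72,824.00
Less 17.5% discount: −$12,744.20
Total: $72,824.00 − $12,744.20 = $60,079.80

$60,079.80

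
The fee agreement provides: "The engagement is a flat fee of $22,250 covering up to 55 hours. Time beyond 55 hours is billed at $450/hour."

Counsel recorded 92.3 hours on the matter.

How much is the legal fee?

$39,035.00

Flat fee: $22,250.00
Excess hours: 92.3 − 55 = 37.3
Overrun: 37.3 × $450 = $16,785.00
Total: $22,250.00 + $16,785.00 = $39,035.00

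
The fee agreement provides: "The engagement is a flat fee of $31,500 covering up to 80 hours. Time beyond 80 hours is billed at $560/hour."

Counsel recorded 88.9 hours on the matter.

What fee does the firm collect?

Flat fee: $31,500.00
Excess hours: 88.9 − 80 = 8.9
Overrun: 8.9 × $560 = $4,984.00
Total: $31,500.00 + $4,984.00 = $36,484.00

$36,484.00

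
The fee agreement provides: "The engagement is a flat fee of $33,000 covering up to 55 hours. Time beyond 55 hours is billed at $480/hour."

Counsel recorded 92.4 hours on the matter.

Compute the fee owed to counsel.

$50,952.00

Flat fee: $33,000.00
Excess hours: 92.4 − 55 = 37.4
Overrun: 37.4 × $480 = $17,952.00
Total: $33,000.00 + $17,952.00 = $50,952.00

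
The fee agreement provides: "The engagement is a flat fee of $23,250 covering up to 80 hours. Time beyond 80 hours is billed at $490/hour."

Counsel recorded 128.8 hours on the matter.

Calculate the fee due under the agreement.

$47,162.00

Flat fee: $23,250.00
Excess hours: 128.8 − 80 = 48.8
Overrun: 48.8 × $490 = $23,912.00
Total: $23,250.00 + $23,912.00 = $47,162.00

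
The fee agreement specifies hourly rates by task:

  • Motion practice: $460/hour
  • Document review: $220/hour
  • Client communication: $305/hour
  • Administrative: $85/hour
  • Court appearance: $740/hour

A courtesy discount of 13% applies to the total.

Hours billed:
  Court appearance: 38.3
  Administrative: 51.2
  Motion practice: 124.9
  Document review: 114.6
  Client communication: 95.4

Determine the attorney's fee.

Motion practice: 124.9 × $460 = $57,454.00
Document review: 114.6 × $220 = $25,212.00
Client communication: 95.4 × $305 = $29,097.00
Administrative: 51.2 × $85 = $4,352.00
Court appearance: 38.3 × $740 = $28,342.00
Subtotal: $144,457.00
Less 13% discount: −$18,779.41
Total: $144,457.00 − $18,779.41 = $125,677.59

$125,677.59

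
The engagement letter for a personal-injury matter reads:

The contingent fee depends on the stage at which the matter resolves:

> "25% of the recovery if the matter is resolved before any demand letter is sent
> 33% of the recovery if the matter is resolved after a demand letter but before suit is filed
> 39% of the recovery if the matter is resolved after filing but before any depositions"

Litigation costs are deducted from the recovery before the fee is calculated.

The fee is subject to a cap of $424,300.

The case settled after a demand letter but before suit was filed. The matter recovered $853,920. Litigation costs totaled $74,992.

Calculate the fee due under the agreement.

Fee base (net of costs): $853,920 − $74,992 = $778,928
The matter settled after a demand letter but before suit was filed, so the 33% rate applies.
$778,928 × 33% = $257,046.24
$257,046.24 is under the $424,300 cap.

$257,046.24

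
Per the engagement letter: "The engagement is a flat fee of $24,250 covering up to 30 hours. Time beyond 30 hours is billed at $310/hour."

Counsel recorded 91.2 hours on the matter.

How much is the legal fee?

$43,222.00

Flat fee: $24,250.00
Excess hours: 91.2 − 30 = 61.2
Overrun: 61.2 × $310 = $18,972.00
Total: $24,250.00 + $18,972.00 = $43,222.00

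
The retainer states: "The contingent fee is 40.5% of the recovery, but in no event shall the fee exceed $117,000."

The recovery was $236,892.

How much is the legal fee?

40.5% of $236,892 = $95,941.26
That is under the $117,000 cap.

$95,941.26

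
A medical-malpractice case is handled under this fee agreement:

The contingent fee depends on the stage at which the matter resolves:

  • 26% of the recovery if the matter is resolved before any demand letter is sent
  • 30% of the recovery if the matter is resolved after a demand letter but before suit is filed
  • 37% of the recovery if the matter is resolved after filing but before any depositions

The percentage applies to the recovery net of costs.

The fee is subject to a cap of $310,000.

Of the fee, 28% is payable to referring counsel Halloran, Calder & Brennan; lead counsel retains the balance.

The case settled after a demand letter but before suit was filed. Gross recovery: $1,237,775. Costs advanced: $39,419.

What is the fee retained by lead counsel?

$223,200.00

Fee base (net of costs): $1,237,775 − $39,419 = $1,198,356
The matter settled after a demand letter but before suit was filed, so the 30% rate applies.
$1,198,356 × 30% = $359,506.80
$359,506.80 exceeds the $310,000 cap, so the fee is capped at $310,000.00.
Referral share: 28% of $310,000.00 = $86,800.00; lead counsel retains $310,000.00 − $86,800.00 = $223,200.00.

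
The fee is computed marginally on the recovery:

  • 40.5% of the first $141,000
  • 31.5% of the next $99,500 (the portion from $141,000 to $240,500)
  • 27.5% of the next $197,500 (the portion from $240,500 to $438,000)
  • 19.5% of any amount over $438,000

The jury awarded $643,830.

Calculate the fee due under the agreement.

First $141,000 at 40.5% = $57,105.00
Next $99,500 at 31.5% = $31,342.50
Next $197,500 at 27.5% = $54,312.50
Remaining $205,830 at 19.5% = $40,136.85
Fee: $57,105.00 + $31,342.50 + $54,312.50 + $40,136.85 = $182,896.85

$182,896.85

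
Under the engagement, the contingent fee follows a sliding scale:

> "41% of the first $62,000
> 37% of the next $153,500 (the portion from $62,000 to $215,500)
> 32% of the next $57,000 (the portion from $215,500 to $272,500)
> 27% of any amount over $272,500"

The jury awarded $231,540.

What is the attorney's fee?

First $62,000 at 41% = $25,420.00
Next $153,500 at 37% = $56,795.00
Remaining $16,040 at 32% = $5,132.80
Fee: $25,420.00 + $56,795.00 + $5,132.80 = $87,347.80

$87,347.80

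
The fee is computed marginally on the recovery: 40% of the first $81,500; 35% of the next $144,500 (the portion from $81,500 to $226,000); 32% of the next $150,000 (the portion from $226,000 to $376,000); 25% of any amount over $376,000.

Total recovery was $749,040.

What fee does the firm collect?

First $81,500 at 40% = $32,600.00
Next $144,500 at 35% = $50,575.00
Next $150,000 at 32% = $48,000.00
Remaining $373,040 at 25% = $93,260.00
Fee: $32,600.00 + $50,575.00 + $48,000.00 + $93,260.00 = $224,435.00

$224,435.00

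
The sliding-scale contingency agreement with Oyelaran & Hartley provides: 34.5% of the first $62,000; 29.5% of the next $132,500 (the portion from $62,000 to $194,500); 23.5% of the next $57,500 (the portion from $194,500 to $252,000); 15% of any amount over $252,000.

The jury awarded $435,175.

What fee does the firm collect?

$101,466.25

First $62,000 at 34.5% = $21,390.00
Next $132,500 at 29.5% = $39,087.50
Next $57,500 at 23.5% = $13,512.50
Remaining $183,175 at 15% = $27,476.25
Fee: $21,390.00 + $39,087.50 + $13,512.50 + $27,476.25 = $101,466.25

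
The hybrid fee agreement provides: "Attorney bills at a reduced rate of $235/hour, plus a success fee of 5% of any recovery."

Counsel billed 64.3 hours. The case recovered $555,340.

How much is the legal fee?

Hourly: 64.3 × $235 = $15,110.50
Success fee: 5% of $555,340 = $27,767.00
Total: $15,110.50 + $27,767.00 = $42,877.50

$42,877.50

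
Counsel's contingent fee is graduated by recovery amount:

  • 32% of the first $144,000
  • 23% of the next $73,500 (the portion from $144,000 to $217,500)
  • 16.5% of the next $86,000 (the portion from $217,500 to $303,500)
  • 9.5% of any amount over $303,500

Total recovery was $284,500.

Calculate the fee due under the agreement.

$74,040.00

First $144,000 at 32% = $46,080.00
Next $73,500 at 23% = $16,905.00
Remaining $67,000 at 16.5% = $11,055.00
Fee: $46,080.00 + $16,905.00 + $11,055.00 = $74,040.00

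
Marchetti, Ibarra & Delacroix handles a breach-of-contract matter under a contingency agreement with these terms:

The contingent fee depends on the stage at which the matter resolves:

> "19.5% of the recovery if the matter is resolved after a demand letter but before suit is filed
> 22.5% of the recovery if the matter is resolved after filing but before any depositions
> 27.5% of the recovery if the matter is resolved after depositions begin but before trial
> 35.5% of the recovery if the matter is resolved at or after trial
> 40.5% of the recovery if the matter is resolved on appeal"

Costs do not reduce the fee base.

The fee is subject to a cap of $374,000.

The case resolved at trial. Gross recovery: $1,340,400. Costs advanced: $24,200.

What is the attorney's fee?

$374,000.00

Fee base is the gross recovery, $1,340,400; costs are reimbursed separately.
The matter resolved at trial, so the 35.5% rate applies.
$1,340,400 × 35.5% = $475,842.00
$475,842.00 exceeds the $374,000 cap, so the fee is capped at $374,000.00.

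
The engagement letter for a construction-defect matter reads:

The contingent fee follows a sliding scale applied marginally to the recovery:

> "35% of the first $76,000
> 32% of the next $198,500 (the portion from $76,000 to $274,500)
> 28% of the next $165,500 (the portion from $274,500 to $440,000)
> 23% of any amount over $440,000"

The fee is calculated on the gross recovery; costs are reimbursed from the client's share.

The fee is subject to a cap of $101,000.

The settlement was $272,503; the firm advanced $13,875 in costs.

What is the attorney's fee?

Fee base is the gross recovery, $272,503; costs are reimbursed separately.
First $76,000 at 35% = $26,600.00
Remaining $196,503 at 32% = $62,880.96
Fee: $26,600.00 + $62,880.96 = $89,480.96
$89,480.96 is under the $101,000 cap.

$89,480.96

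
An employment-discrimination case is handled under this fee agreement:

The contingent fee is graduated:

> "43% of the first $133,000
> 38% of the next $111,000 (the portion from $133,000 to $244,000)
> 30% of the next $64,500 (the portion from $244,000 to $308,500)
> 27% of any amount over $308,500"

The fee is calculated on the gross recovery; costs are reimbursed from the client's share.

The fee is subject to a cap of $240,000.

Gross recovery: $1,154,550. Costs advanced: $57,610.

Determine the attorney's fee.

Fee base is the gross recovery, $1,154,550; costs are reimbursed separately.
First $133,000 at 43% = $57,190.00
Next $111,000 at 38% = $42,180.00
Next $64,500 at 30% = $19,350.00
Remaining $846,050 at 27% = $228,433.50
Fee: $57,190.00 + $42,180.00 + $19,350.00 + $228,433.50 = $347,153.50
$347,153.50 exceeds the $240,000 cap, so the fee is capped at $240,000.00.

$240,000.00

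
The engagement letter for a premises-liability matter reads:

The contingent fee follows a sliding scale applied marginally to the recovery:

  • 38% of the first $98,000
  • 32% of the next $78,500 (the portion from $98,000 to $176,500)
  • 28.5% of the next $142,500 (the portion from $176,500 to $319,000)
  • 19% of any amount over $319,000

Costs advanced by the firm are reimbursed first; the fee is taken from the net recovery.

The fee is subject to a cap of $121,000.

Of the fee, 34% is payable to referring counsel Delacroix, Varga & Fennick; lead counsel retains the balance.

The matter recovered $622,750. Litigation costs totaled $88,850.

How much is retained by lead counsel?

Fee base (net of costs): $622,750 − $88,850 = $533,900
First $98,000 at 38% = $37,240.00
Next $78,500 at 32% = $25,120.00
Next $142,500 at 28.5% = $40,612.50
Remaining $214,900 at 19% = $40,831.00
Fee: $37,240.00 + $25,120.00 + $40,612.50 + $40,831.00 = $143,803.50
$143,803.50 exceeds the $121,000 cap, so the fee is capped at $121,000.00.
Referral share: 34% of $121,000.00 = $41,140.00; lead counsel retains $121,000.00 − $41,140.00 = $79,860.00.

$79,860.00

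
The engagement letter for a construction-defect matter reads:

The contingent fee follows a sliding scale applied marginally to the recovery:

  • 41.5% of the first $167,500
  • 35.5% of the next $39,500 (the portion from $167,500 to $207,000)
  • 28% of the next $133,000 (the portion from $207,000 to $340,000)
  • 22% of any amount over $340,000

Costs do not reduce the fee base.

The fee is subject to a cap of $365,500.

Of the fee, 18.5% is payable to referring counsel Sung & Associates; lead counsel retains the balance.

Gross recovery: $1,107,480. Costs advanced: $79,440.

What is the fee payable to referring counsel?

Fee base is the gross recovery, $1,107,480; costs are reimbursed separately.
First $167,500 at 41.5% = $69,512.50
Next $39,500 at 35.5% = $14,022.50
Next $133,000 at 28% = $37,240.00
Remaining $767,480 at 22% = $168,845.60
Fee: $69,512.50 + $14,022.50 + $37,240.00 + $168,845.60 = $289,620.60
$289,620.60 is under the $365,500 cap.
Referral share: 18.5% of $289,620.60 = $53,579.81; lead counsel retains $289,620.60 − $53,579.81 = $236,040.79.

$53,579.81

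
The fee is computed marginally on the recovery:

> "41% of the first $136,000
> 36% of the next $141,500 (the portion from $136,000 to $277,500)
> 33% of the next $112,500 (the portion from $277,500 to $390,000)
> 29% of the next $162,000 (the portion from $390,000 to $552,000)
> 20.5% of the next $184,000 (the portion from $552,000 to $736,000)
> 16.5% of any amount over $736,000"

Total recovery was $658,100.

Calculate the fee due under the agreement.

$212,555.50

First $136,000 at 41% = $55,760.00
Next $141,500 at 36% = $50,940.00
Next $112,500 at 33% = $37,125.00
Next $162,000 at 29% = $46,980.00
Remaining $106,100 at 20.5% = $21,750.50
Fee: $55,760.00 + $50,940.00 + $37,125.00 + $46,980.00 + $21,750.50 = $212,555.50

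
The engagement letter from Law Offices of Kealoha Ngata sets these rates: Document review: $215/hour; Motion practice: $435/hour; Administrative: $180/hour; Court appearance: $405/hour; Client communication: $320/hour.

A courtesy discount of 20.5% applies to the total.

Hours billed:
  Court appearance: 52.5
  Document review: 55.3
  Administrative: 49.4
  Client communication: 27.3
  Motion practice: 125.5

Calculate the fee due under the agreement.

$83,771.14

Document review: 55.3 × $215 = $11,889.50
Motion practice: 125.5 × $435 = $54,592.50
Administrative: 49.4 × $180 = $8,892.00
Court appearance: 52.5 × $405 = $21,262.50
Client communication: 27.3 × $320 = $8,736.00
Subtotal: $105,372.50
Less 20.5% discount: −$21,601.36
Total: $105,372.50 − $21,601.36 = $83,771.14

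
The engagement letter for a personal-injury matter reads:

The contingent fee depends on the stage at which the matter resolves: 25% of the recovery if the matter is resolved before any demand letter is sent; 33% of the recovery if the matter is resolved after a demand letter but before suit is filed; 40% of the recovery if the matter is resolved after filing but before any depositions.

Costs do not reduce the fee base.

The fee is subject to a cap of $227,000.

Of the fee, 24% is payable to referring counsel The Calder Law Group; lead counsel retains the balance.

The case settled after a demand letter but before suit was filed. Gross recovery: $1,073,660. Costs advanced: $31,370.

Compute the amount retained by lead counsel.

$172,520.00

Fee base is the gross recovery, $1,073,660; costs are reimbursed separately.
The matter settled after a demand letter but before suit was filed, so the 33% rate applies.
$1,073,660 × 33% = $354,307.80
$354,307.80 exceeds the $227,000 cap, so the fee is capped at $227,000.00.
Referral share: 24% of $227,000.00 = $54,480.00; lead counsel retains $227,000.00 − $54,480.00 = $172,520.00.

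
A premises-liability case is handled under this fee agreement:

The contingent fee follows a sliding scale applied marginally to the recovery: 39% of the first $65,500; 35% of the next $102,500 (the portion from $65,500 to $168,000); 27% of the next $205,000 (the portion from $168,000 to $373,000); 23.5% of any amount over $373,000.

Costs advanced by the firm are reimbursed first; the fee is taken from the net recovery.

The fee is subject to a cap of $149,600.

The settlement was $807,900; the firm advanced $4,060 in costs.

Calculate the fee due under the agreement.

$149,600.00

Fee base (net of costs): $807,900 − $4,060 = $803,840
First $65,500 at 39% = $25,545.00
Next $102,500 at 35% = $35,875.00
Next $205,000 at 27% = $55,350.00
Remaining $430,840 at 23.5% = $101,247.40
Fee: $25,545.00 + $35,875.00 + $55,350.00 + $101,247.40 = $218,017.40
$218,017.40 exceeds the $149,600 cap, so the fee is capped at $149,600.00.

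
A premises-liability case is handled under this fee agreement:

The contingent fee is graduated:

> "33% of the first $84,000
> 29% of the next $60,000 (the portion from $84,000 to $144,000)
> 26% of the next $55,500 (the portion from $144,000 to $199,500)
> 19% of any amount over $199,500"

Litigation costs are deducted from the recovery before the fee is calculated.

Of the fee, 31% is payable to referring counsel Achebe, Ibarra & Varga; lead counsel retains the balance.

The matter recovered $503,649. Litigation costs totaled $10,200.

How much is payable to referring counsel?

$35,774.10

Fee base (net of costs): $503,649 − $10,200 = $493,449
First $84,000 at 33% = $27,720.00
Next $60,000 at 29% = $17,400.00
Next $55,500 at 26% = $14,430.00
Remaining $293,949 at 19% = $55,850.31
Fee: $27,720.00 + $17,400.00 + $14,430.00 + $55,850.31 = $115,400.31
Referral share: 31% of $115,400.31 = $35,774.10; lead counsel retains $115,400.31 − $35,774.10 = $79,626.21.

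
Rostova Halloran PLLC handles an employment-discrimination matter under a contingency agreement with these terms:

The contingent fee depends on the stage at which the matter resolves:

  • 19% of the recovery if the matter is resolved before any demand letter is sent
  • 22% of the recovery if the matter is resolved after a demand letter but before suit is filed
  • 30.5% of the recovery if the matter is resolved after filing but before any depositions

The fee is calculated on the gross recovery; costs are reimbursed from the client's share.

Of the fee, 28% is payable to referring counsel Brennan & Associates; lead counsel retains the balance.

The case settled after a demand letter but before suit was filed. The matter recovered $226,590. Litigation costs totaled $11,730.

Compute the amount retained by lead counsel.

Fee base is the gross recovery, $226,590; costs are reimbursed separately.
The matter settled after a demand letter but before suit was filed, so the 22% rate applies.
$226,590 × 22% = $49,849.80
Referral share: 28% of $49,849.80 = $13,957.94; lead counsel retains $49,849.80 − $13,957.94 = $35,891.86.

$35,891.86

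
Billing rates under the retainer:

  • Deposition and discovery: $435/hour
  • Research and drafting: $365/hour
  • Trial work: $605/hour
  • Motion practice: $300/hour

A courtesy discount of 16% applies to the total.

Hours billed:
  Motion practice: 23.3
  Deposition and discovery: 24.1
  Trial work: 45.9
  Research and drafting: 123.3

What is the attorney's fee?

Deposition and discovery: 24.1 × $435 = $10,483.50
Research and drafting: 123.3 × $365 = $45,004.50
Trial work: 45.9 × $605 = $27,769.50
Motion practice: 23.3 × $300 = $6,990.00
Subtotal: $90,247.50
Less 16% discount: −$14,439.60
Total: $90,247.50 − $14,439.60 = $75,807.90

$75,807.90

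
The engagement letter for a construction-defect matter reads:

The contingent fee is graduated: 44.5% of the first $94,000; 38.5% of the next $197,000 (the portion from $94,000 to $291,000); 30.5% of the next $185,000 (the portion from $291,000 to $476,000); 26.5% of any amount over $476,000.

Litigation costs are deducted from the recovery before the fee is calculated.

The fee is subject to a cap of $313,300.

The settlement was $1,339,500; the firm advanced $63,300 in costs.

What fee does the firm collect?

$313,300.00

Fee base (net of costs): $1,339,500 − $63,300 = $1,276,200
First $94,000 at 44.5% = $41,830.00
Next $197,000 at 38.5% = $75,845.00
Next $185,000 at 30.5% = $56,425.00
Remaining $800,200 at 26.5% = $212,053.00
Fee: $41,830.00 + $75,845.00 + $56,425.00 + $212,053.00 = $386,153.00
$386,153.00 exceeds the $313,300 cap, so the fee is capped at $313,300.00.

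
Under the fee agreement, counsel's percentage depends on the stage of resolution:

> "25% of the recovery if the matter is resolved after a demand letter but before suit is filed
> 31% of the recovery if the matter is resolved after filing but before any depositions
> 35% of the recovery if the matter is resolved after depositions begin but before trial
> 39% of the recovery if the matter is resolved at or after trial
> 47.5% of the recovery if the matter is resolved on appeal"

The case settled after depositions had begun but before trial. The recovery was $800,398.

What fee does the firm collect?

The matter settled after depositions had begun but before trial, so the 35% rate applies.
$800,398 × 35% = $280,139.30

$280,139.30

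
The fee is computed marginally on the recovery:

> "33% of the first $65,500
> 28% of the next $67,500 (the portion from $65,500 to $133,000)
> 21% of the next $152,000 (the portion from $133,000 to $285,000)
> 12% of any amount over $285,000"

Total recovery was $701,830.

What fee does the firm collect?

$122,454.60

First $65,500 at 33% = $21,615.00
Next $67,500 at 28% = $18,900.00
Next $152,000 at 21% = $31,920.00
Remaining $416,830 at 12% = $50,019.60
Fee: $21,615.00 + $18,900.00 + $31,920.00 + $50,019.60 = $122,454.60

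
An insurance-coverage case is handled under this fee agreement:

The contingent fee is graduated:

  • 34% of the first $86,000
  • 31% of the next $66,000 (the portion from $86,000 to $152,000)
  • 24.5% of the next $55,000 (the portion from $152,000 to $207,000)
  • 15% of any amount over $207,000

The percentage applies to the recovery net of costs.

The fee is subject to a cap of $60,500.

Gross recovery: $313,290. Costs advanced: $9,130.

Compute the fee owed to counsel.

Fee base (net of costs): $313,290 − $9,130 = $304,160
First $86,000 at 34% = $29,240.00
Next $66,000 at 31% = $20,460.00
Next $55,000 at 24.5% = $13,475.00
Remaining $97,160 at 15% = $14,574.00
Fee: $29,240.00 + $20,460.00 + $13,475.00 + $14,574.00 = $77,749.00
$77,749.00 exceeds the $60,500 cap, so the fee is capped at $60,500.00.

$60,500.00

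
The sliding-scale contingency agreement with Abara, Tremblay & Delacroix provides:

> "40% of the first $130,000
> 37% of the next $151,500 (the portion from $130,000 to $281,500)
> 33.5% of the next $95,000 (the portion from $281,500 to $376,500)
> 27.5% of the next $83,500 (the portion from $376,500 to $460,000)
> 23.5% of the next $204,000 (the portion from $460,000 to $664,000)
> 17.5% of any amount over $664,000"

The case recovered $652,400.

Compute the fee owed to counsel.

First $130,000 at 40% = $52,000.00
Next $151,500 at 37% = $56,055.00
Next $95,000 at 33.5% = $31,825.00
Next $83,500 at 27.5% = $22,962.50
Remaining $192,400 at 23.5% = $45,214.00
Fee: $52,000.00 + $56,055.00 + $31,825.00 + $22,962.50 + $45,214.00 = $208,056.50

$208,056.50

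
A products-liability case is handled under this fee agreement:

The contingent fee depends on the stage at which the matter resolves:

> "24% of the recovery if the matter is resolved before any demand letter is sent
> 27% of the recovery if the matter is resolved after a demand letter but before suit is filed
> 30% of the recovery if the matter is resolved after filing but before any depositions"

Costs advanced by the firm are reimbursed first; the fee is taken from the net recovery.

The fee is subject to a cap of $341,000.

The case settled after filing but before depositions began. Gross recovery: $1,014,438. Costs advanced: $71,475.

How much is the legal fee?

Fee base (net of costs): $1,014,438 − $71,475 = $942,963
The matter settled after filing but before depositions began, so the 30% rate applies.
$942,963 × 30% = $282,888.90
$282,888.90 is under the $341,000 cap.

$282,888.90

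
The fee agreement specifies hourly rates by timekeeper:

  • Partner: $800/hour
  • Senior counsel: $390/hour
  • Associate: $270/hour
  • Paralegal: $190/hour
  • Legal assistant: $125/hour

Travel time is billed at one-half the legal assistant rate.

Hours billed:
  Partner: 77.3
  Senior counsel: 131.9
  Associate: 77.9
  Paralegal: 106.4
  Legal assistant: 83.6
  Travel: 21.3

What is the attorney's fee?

$166,311.25

Partner: 77.3 × $800 = $61,840.00
Senior counsel: 131.9 × $390 = $51,441.00
Associate: 77.9 × $270 = $21,033.00
Paralegal: 106.4 × $190 = $20,216.00
Legal assistant: 83.6 × $125 = $10,450.00
Subtotal: $61,840.00 + $51,441.00 + $21,033.00 + $20,216.00 + $10,450.00 = $164,980.00
Travel: 21.3 × ($125 ÷ 2) = 21.3 × $62.50 = $1,331.25
Total: $164,980.00 + $1,331.25 = $166,311.25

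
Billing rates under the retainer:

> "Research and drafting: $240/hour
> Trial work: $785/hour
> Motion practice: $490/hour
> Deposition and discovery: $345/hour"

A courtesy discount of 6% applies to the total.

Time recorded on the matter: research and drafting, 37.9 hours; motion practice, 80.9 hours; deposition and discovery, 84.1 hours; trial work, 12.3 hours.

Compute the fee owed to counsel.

$82,162.58

Research and drafting: 37.9 × $240 = $9,096.00
Trial work: 12.3 × $785 = $9,655.50
Motion practice: 80.9 × $490 = $39,641.00
Deposition and discovery: 84.1 × $345 = $29,014.50
Subtotal: $87,407.00
Less 6% discount: −$5,244.42
Total: $87,407.00 − $5,244.42 = $82,162.58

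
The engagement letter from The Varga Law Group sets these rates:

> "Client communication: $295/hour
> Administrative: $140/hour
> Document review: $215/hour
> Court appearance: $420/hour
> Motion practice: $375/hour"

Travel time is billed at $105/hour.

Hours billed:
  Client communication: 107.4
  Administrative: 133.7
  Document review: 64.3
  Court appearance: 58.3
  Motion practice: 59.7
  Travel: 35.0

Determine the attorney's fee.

$114,774.00

Client communication: 107.4 × $295 = $31,683.00
Administrative: 133.7 × $140 = $18,718.00
Document review: 64.3 × $215 = $13,824.50
Court appearance: 58.3 × $420 = $24,486.00
Motion practice: 59.7 × $375 = $22,387.50
Subtotal: $31,683.00 + $18,718.00 + $13,824.50 + $24,486.00 + $22,387.50 = $111,099.00
Travel: 35.0 × $105 = $3,675.00
Total: $111,099.00 + $3,675.00 = $114,774.00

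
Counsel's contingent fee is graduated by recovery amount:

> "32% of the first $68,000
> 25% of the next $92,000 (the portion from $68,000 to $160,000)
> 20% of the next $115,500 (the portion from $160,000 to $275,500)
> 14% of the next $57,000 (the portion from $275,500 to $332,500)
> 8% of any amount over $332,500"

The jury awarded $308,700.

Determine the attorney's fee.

First $68,000 at 32% = $21,760.00
Next $92,000 at 25% = $23,000.00
Next $115,500 at 20% = $23,100.00
Remaining $33,200 at 14% = $4,648.00
Fee: $21,760.00 + $23,000.00 + $23,100.00 + $4,648.00 = $72,508.00

$72,508.00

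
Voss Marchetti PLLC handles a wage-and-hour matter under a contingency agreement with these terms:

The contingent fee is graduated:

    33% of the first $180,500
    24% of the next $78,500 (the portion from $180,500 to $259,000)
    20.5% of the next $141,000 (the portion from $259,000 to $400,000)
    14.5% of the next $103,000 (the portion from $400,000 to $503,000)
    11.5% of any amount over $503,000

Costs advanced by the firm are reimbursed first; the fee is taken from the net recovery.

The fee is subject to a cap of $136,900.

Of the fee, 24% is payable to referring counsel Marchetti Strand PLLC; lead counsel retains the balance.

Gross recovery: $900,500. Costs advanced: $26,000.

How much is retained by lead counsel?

Fee base (net of costs): $900,500 − $26,000 = $874,500
First $180,500 at 33% = $59,565.00
Next $78,500 at 24% = $18,840.00
Next $141,000 at 20.5% = $28,905.00
Next $103,000 at 14.5% = $14,935.00
Remaining $371,500 at 11.5% = $42,722.50
Fee: $59,565.00 + $18,840.00 + $28,905.00 + $14,935.00 + $42,722.50 = $164,967.50
$164,967.50 exceeds the $136,900 cap, so the fee is capped at $136,900.00.
Referral share: 24% of $136,900.00 = $32,856.00; lead counsel retains $136,900.00 − $32,856.00 = $104,044.00.

$104,044.00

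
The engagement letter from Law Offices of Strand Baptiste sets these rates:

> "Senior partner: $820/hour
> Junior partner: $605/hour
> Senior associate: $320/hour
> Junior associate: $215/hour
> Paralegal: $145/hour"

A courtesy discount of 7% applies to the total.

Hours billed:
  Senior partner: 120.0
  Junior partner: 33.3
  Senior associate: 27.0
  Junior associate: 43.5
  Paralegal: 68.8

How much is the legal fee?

$136,258.95

Senior partner: 120.0 × $820 = $98,400.00
Junior partner: 33.3 × $605 = $20,146.50
Senior associate: 27.0 × $320 = $8,640.00
Junior associate: 43.5 × $215 = $9,352.50
Paralegal: 68.8 × $145 = $9,976.00
Subtotal: $146,515.00
Less 7% discount: −$10,256.05
Total: $146,515.00 − $10,256.05 = $136,258.95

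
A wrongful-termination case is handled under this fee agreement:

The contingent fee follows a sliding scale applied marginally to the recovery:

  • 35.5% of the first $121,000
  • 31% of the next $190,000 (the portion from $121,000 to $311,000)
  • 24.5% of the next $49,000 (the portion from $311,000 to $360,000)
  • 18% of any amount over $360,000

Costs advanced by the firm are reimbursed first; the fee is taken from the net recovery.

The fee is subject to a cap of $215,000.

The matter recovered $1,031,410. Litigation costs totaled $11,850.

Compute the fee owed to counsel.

$215,000.00

Fee base (net of costs): $1,031,410 − $11,850 = $1,019,560
First $121,000 at 35.5% = $42,955.00
Next $190,000 at 31% = $58,900.00
Next $49,000 at 24.5% = $12,005.00
Remaining $659,560 at 18% = $118,720.80
Fee: $42,955.00 + $58,900.00 + $12,005.00 + $118,720.80 = $232,580.80
$232,580.80 exceeds the $215,000 cap, so the fee is capped at $215,000.00.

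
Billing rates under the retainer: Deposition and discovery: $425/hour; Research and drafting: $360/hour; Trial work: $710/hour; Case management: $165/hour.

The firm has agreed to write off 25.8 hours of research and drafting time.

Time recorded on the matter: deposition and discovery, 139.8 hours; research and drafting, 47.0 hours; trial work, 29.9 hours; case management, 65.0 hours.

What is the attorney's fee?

Deposition and discovery: 139.8 × $425 = $59,415.00
Research and drafting: 47.0 × $360 = $16,920.00
Trial work: 29.9 × $710 = $21,229.00
Case management: 65.0 × $165 = $10,725.00
Subtotal: $108,289.00
Write-off: 25.8 × $360 = $9,288.00
Total: $108,289.00 − $9,288.00 = $99,001.00

$99,001.00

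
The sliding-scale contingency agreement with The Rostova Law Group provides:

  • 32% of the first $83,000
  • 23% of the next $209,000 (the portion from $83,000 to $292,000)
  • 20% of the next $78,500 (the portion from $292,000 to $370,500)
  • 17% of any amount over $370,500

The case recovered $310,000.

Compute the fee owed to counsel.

$78,230.00

First $83,000 at 32% = $26,560.00
Next $209,000 at 23% = $48,070.00
Remaining $18,000 at 20% = $3,600.00
Fee: $26,560.00 + $48,070.00 + $3,600.00 = $78,230.00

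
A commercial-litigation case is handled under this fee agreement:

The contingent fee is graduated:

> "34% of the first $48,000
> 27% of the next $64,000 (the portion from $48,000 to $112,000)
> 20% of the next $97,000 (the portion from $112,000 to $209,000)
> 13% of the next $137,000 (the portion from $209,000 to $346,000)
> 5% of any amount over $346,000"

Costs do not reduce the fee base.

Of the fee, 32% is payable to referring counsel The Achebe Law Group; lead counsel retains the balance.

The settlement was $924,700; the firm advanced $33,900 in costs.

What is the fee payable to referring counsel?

Fee base is the gross recovery, $924,700; costs are reimbursed separately.
First $48,000 at 34% = $16,320.00
Next $64,000 at 27% = $17,280.00
Next $97,000 at 20% = $19,400.00
Next $137,000 at 13% = $17,810.00
Remaining $578,700 at 5% = $28,935.00
Fee: $16,320.00 + $17,280.00 + $19,400.00 + $17,810.00 + $28,935.00 = $99,745.00
Referral share: 32% of $99,745.00 = $31,918.40; lead counsel retains $99,745.00 − $31,918.40 = $67,826.60.

$31,918.40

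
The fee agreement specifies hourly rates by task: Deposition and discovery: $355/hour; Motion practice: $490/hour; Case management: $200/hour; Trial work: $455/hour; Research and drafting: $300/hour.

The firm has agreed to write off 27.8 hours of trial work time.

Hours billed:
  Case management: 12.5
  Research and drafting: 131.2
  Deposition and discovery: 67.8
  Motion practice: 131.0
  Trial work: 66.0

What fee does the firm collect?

$147,500.00

Deposition and discovery: 67.8 × $355 = $24,069.00
Motion practice: 131.0 × $490 = $64,190.00
Case management: 12.5 × $200 = $2,500.00
Trial work: 66.0 × $455 = $30,030.00
Research and drafting: 131.2 × $300 = $39,360.00
Subtotal: $160,149.00
Write-off: 27.8 × $455 = $12,649.00
Total: $160,149.00 − $12,649.00 = $147,500.00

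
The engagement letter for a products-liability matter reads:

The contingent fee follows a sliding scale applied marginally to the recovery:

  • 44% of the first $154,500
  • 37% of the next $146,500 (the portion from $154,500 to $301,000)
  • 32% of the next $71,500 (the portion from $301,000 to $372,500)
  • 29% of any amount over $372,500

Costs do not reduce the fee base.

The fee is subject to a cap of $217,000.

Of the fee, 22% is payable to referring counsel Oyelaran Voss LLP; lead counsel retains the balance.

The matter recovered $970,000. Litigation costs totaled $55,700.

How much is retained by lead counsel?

Fee base is the gross recovery, $970,000; costs are reimbursed separately.
First $154,500 at 44% = $67,980.00
Next $146,500 at 37% = $54,205.00
Next $71,500 at 32% = $22,880.00
Remaining $597,500 at 29% = $173,275.00
Fee: $67,980.00 + $54,205.00 + $22,880.00 + $173,275.00 = $318,340.00
$318,340.00 exceeds the $217,000 cap, so the fee is capped at $217,000.00.
Referral share: 22% of $217,000.00 = $47,740.00; lead counsel retains $217,000.00 − $47,740.00 = $169,260.00.

$169,260.00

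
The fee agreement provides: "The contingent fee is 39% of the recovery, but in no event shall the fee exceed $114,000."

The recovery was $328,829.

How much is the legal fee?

39% of $328,829 = $128,243.31
That exceeds the $114,000 cap, so the fee is capped at $114,000.

$114,000.00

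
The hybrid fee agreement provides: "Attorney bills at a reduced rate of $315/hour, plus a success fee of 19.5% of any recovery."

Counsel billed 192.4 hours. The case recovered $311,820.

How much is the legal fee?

Hourly: 192.4 × $315 = $60,606.00
Success fee: 19.5% of $311,820 = $60,804.90
Total: $60,606.00 + $60,804.90 = $121,410.90

$121,410.90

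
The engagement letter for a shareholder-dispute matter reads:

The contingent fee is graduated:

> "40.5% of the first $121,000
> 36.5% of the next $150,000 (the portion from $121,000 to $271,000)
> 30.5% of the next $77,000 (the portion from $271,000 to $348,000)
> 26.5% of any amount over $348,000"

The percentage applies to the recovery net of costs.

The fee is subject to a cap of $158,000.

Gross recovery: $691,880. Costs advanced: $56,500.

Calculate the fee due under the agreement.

Fee base (net of costs): $691,880 − $56,500 = $635,380
First $121,000 at 40.5% = $49,005.00
Next $150,000 at 36.5% = $54,750.00
Next $77,000 at 30.5% = $23,485.00
Remaining $287,380 at 26.5% = $76,155.70
Fee: $49,005.00 + $54,750.00 + $23,485.00 + $76,155.70 = $203,395.70
$203,395.70 exceeds the $158,000 cap, so the fee is capped at $158,000.00.

$158,000.00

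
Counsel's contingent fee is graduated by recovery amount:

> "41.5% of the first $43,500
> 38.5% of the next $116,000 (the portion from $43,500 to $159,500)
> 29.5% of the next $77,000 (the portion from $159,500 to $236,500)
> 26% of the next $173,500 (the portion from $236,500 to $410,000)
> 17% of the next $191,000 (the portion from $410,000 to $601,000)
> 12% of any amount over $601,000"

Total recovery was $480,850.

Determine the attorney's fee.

$142,582.00

First $43,500 at 41.5% = $18,052.50
Next $116,000 at 38.5% = $44,660.00
Next $77,000 at 29.5% = $22,715.00
Next $173,500 at 26% = $45,110.00
Remaining $70,850 at 17% = $12,044.50
Fee: $18,052.50 + $44,660.00 + $22,715.00 + $45,110.00 + $12,044.50 = $142,582.00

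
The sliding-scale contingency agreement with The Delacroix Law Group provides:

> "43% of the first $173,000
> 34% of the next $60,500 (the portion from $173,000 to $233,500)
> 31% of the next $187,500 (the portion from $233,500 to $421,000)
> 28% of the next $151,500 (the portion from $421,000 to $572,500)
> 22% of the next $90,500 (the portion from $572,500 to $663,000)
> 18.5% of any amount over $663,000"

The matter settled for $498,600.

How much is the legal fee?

First $173,000 at 43% = $74,390.00
Next $60,500 at 34% = $20,570.00
Next $187,500 at 31% = $58,125.00
Remaining $77,600 at 28% = $21,728.00
Fee: $74,390.00 + $20,570.00 + $58,125.00 + $21,728.00 = $174,813.00

$174,813.00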